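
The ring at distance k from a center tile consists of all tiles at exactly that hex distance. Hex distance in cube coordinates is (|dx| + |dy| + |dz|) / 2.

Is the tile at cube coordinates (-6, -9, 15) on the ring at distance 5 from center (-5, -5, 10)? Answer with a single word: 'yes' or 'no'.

|px - cx| = |-6 - (-5)| = 1
|py - cy| = |-9 - (-5)| = 4
|pz - cz| = |15 - 10| = 5
distance = (1+4+5)/2 = 10/2 = 5
radius = 5; distance == radius -> yes

Answer: yes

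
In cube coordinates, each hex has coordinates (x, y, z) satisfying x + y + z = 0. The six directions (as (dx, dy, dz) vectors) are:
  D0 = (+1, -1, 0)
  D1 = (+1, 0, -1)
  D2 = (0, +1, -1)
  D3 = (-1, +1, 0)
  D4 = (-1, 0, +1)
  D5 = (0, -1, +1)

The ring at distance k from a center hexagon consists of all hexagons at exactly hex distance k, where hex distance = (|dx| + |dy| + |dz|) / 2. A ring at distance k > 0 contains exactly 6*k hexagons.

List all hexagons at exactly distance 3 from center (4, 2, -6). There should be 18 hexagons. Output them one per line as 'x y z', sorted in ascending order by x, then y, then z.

Answer: 1 2 -3
1 3 -4
1 4 -5
1 5 -6
2 1 -3
2 5 -7
3 0 -3
3 5 -8
4 -1 -3
4 5 -9
5 -1 -4
5 4 -9
6 -1 -5
6 3 -9
7 -1 -6
7 0 -7
7 1 -8
7 2 -9

Derivation:
Walk ring at distance 3 from (4, 2, -6):
Start at center + D4*3 = (1, 2, -3)
  hex 0: (1, 2, -3)
  hex 1: (2, 1, -3)
  hex 2: (3, 0, -3)
  hex 3: (4, -1, -3)
  hex 4: (5, -1, -4)
  hex 5: (6, -1, -5)
  hex 6: (7, -1, -6)
  hex 7: (7, 0, -7)
  hex 8: (7, 1, -8)
  hex 9: (7, 2, -9)
  hex 10: (6, 3, -9)
  hex 11: (5, 4, -9)
  hex 12: (4, 5, -9)
  hex 13: (3, 5, -8)
  hex 14: (2, 5, -7)
  hex 15: (1, 5, -6)
  hex 16: (1, 4, -5)
  hex 17: (1, 3, -4)
Sorted: 18 hexes.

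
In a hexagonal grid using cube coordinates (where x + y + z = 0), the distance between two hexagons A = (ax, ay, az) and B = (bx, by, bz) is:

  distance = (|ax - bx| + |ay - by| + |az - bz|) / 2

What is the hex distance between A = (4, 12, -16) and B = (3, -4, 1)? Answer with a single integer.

Answer: 17

Derivation:
|ax - bx| = |4 - 3| = 1
|ay - by| = |12 - (-4)| = 16
|az - bz| = |-16 - 1| = 17
distance = (1 + 16 + 17) / 2 = 34 / 2 = 17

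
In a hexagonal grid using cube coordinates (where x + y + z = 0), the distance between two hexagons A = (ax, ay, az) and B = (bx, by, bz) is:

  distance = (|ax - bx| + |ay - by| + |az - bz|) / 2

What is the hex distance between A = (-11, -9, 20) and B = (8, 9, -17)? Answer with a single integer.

|ax - bx| = |-11 - 8| = 19
|ay - by| = |-9 - 9| = 18
|az - bz| = |20 - (-17)| = 37
distance = (19 + 18 + 37) / 2 = 74 / 2 = 37

Answer: 37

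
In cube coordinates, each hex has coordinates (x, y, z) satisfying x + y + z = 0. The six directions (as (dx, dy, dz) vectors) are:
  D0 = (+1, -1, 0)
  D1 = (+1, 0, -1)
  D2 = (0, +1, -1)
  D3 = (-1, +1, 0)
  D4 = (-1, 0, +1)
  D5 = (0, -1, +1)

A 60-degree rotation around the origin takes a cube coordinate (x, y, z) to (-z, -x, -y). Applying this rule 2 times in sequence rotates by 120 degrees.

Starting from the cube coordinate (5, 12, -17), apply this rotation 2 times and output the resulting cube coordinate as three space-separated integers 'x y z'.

Start: (5, 12, -17)
Step 1: (5, 12, -17) -> (-(-17), -(5), -(12)) = (17, -5, -12)
Step 2: (17, -5, -12) -> (-(-12), -(17), -(-5)) = (12, -17, 5)

Answer: 12 -17 5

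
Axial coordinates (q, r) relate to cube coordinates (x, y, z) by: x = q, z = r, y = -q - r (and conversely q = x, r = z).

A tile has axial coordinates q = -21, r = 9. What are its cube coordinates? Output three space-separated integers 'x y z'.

x = q = -21
z = r = 9
y = -x - z = -(-21) - (9) = 12

Answer: -21 12 9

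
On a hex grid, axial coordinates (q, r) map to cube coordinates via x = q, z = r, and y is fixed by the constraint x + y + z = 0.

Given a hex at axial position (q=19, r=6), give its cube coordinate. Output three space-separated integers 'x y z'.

Answer: 19 -25 6

Derivation:
x = q = 19
z = r = 6
y = -x - z = -(19) - (6) = -25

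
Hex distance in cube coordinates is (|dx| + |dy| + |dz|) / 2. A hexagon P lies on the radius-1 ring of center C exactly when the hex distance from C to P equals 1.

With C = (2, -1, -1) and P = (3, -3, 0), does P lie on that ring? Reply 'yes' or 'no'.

Answer: no

Derivation:
|px - cx| = |3 - 2| = 1
|py - cy| = |-3 - (-1)| = 2
|pz - cz| = |0 - (-1)| = 1
distance = (1+2+1)/2 = 4/2 = 2
radius = 1; distance != radius -> no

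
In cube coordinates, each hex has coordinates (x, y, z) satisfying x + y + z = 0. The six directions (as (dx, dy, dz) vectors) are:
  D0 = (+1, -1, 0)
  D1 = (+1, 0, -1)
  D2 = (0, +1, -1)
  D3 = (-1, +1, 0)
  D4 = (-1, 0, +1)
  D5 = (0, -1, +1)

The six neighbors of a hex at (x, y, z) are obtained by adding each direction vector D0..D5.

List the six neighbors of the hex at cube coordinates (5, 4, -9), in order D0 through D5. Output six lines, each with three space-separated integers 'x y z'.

Center: (5, 4, -9). Add each direction:
  D0: (5, 4, -9) + (1, -1, 0) = (6, 3, -9)
  D1: (5, 4, -9) + (1, 0, -1) = (6, 4, -10)
  D2: (5, 4, -9) + (0, 1, -1) = (5, 5, -10)
  D3: (5, 4, -9) + (-1, 1, 0) = (4, 5, -9)
  D4: (5, 4, -9) + (-1, 0, 1) = (4, 4, -8)
  D5: (5, 4, -9) + (0, -1, 1) = (5, 3, -8)

Answer: 6 3 -9
6 4 -10
5 5 -10
4 5 -9
4 4 -8
5 3 -8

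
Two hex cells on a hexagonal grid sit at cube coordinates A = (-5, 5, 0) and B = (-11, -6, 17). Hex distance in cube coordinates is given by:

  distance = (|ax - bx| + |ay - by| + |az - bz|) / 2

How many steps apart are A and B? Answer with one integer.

|ax - bx| = |-5 - (-11)| = 6
|ay - by| = |5 - (-6)| = 11
|az - bz| = |0 - 17| = 17
distance = (6 + 11 + 17) / 2 = 34 / 2 = 17

Answer: 17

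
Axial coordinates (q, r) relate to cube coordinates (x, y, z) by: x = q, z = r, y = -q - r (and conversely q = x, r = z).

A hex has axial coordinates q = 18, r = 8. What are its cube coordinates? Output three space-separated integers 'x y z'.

Answer: 18 -26 8

Derivation:
x = q = 18
z = r = 8
y = -x - z = -(18) - (8) = -26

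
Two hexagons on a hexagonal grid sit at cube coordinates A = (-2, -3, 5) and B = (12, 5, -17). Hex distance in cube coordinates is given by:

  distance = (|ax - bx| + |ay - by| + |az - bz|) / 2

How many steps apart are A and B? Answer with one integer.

Answer: 22

Derivation:
|ax - bx| = |-2 - 12| = 14
|ay - by| = |-3 - 5| = 8
|az - bz| = |5 - (-17)| = 22
distance = (14 + 8 + 22) / 2 = 44 / 2 = 22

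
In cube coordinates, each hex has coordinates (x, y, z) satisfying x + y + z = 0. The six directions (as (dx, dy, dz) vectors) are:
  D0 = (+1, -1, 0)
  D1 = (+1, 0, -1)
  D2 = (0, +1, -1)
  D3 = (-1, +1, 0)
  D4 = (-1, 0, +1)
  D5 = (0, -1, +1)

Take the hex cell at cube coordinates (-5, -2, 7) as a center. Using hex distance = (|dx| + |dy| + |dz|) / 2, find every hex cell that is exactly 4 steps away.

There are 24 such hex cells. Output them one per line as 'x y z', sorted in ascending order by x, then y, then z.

Walk ring at distance 4 from (-5, -2, 7):
Start at center + D4*4 = (-9, -2, 11)
  hex 0: (-9, -2, 11)
  hex 1: (-8, -3, 11)
  hex 2: (-7, -4, 11)
  hex 3: (-6, -5, 11)
  hex 4: (-5, -6, 11)
  hex 5: (-4, -6, 10)
  hex 6: (-3, -6, 9)
  hex 7: (-2, -6, 8)
  hex 8: (-1, -6, 7)
  hex 9: (-1, -5, 6)
  hex 10: (-1, -4, 5)
  hex 11: (-1, -3, 4)
  hex 12: (-1, -2, 3)
  hex 13: (-2, -1, 3)
  hex 14: (-3, 0, 3)
  hex 15: (-4, 1, 3)
  hex 16: (-5, 2, 3)
  hex 17: (-6, 2, 4)
  hex 18: (-7, 2, 5)
  hex 19: (-8, 2, 6)
  hex 20: (-9, 2, 7)
  hex 21: (-9, 1, 8)
  hex 22: (-9, 0, 9)
  hex 23: (-9, -1, 10)
Sorted: 24 hexes.

Answer: -9 -2 11
-9 -1 10
-9 0 9
-9 1 8
-9 2 7
-8 -3 11
-8 2 6
-7 -4 11
-7 2 5
-6 -5 11
-6 2 4
-5 -6 11
-5 2 3
-4 -6 10
-4 1 3
-3 -6 9
-3 0 3
-2 -6 8
-2 -1 3
-1 -6 7
-1 -5 6
-1 -4 5
-1 -3 4
-1 -2 3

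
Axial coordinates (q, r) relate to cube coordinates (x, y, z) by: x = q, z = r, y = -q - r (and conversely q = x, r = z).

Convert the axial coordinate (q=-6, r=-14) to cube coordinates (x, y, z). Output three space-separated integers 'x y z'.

Answer: -6 20 -14

Derivation:
x = q = -6
z = r = -14
y = -x - z = -(-6) - (-14) = 20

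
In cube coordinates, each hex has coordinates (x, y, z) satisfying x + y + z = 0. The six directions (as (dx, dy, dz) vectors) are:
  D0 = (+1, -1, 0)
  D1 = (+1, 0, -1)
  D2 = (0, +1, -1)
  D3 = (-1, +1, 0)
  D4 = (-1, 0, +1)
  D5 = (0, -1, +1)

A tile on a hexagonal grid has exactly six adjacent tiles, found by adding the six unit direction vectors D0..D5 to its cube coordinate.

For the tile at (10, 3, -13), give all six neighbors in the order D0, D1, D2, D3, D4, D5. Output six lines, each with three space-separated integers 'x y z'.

Answer: 11 2 -13
11 3 -14
10 4 -14
9 4 -13
9 3 -12
10 2 -12

Derivation:
Center: (10, 3, -13). Add each direction:
  D0: (10, 3, -13) + (1, -1, 0) = (11, 2, -13)
  D1: (10, 3, -13) + (1, 0, -1) = (11, 3, -14)
  D2: (10, 3, -13) + (0, 1, -1) = (10, 4, -14)
  D3: (10, 3, -13) + (-1, 1, 0) = (9, 4, -13)
  D4: (10, 3, -13) + (-1, 0, 1) = (9, 3, -12)
  D5: (10, 3, -13) + (0, -1, 1) = (10, 2, -12)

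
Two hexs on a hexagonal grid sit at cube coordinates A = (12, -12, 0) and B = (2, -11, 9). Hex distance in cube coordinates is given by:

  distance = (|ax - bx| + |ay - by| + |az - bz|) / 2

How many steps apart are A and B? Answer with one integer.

|ax - bx| = |12 - 2| = 10
|ay - by| = |-12 - (-11)| = 1
|az - bz| = |0 - 9| = 9
distance = (10 + 1 + 9) / 2 = 20 / 2 = 10

Answer: 10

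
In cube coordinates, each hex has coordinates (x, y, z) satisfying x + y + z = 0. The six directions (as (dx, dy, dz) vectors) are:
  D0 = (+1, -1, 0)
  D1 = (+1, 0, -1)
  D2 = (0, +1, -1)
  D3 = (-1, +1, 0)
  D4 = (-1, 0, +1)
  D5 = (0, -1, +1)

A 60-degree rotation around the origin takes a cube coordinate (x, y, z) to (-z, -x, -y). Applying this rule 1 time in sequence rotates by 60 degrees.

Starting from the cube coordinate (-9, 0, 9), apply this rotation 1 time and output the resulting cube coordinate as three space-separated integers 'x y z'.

Start: (-9, 0, 9)
Step 1: (-9, 0, 9) -> (-(9), -(-9), -(0)) = (-9, 9, 0)

Answer: -9 9 0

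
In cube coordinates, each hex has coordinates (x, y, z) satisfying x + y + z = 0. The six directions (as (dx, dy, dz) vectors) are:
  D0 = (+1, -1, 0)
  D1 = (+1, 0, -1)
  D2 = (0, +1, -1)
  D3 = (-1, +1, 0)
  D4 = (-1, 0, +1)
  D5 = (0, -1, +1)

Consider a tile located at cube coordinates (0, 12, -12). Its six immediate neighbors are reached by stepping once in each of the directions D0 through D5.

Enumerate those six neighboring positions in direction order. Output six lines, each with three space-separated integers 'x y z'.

Center: (0, 12, -12). Add each direction:
  D0: (0, 12, -12) + (1, -1, 0) = (1, 11, -12)
  D1: (0, 12, -12) + (1, 0, -1) = (1, 12, -13)
  D2: (0, 12, -12) + (0, 1, -1) = (0, 13, -13)
  D3: (0, 12, -12) + (-1, 1, 0) = (-1, 13, -12)
  D4: (0, 12, -12) + (-1, 0, 1) = (-1, 12, -11)
  D5: (0, 12, -12) + (0, -1, 1) = (0, 11, -11)

Answer: 1 11 -12
1 12 -13
0 13 -13
-1 13 -12
-1 12 -11
0 11 -11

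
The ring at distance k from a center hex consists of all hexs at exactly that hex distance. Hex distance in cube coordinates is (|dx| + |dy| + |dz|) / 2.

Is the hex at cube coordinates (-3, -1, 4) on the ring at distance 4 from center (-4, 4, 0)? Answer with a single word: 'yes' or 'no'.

|px - cx| = |-3 - (-4)| = 1
|py - cy| = |-1 - 4| = 5
|pz - cz| = |4 - 0| = 4
distance = (1+5+4)/2 = 10/2 = 5
radius = 4; distance != radius -> no

Answer: no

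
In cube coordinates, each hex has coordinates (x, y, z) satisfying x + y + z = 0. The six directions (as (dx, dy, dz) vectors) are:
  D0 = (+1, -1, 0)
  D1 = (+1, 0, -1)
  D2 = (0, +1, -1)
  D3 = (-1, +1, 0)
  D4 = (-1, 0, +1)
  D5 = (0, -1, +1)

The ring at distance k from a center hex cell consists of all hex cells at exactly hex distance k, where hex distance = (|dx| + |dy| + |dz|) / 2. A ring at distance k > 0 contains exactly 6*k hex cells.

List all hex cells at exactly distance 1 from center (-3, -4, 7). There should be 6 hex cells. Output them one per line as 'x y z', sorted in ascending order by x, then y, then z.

Walk ring at distance 1 from (-3, -4, 7):
Start at center + D4*1 = (-4, -4, 8)
  hex 0: (-4, -4, 8)
  hex 1: (-3, -5, 8)
  hex 2: (-2, -5, 7)
  hex 3: (-2, -4, 6)
  hex 4: (-3, -3, 6)
  hex 5: (-4, -3, 7)
Sorted: 6 hexes.

Answer: -4 -4 8
-4 -3 7
-3 -5 8
-3 -3 6
-2 -5 7
-2 -4 6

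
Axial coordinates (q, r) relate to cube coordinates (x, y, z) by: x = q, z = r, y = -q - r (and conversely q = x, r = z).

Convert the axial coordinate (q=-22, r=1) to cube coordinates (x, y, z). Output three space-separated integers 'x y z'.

Answer: -22 21 1

Derivation:
x = q = -22
z = r = 1
y = -x - z = -(-22) - (1) = 21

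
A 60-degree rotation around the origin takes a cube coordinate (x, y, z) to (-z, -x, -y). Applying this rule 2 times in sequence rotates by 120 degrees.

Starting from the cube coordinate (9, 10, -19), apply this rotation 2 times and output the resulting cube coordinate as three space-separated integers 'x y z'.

Start: (9, 10, -19)
Step 1: (9, 10, -19) -> (-(-19), -(9), -(10)) = (19, -9, -10)
Step 2: (19, -9, -10) -> (-(-10), -(19), -(-9)) = (10, -19, 9)

Answer: 10 -19 9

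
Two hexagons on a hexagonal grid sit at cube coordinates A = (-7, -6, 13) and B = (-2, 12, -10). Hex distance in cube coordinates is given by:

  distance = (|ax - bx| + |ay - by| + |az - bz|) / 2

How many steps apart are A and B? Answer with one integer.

Answer: 23

Derivation:
|ax - bx| = |-7 - (-2)| = 5
|ay - by| = |-6 - 12| = 18
|az - bz| = |13 - (-10)| = 23
distance = (5 + 18 + 23) / 2 = 46 / 2 = 23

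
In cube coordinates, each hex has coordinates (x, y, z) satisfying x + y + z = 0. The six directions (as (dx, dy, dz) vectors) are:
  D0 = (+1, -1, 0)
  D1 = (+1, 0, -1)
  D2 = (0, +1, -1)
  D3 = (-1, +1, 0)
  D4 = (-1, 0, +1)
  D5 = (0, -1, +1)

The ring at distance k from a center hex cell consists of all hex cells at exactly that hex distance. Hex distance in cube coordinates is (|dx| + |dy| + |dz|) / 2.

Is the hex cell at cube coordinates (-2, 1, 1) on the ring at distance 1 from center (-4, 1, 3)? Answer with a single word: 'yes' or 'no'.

Answer: no

Derivation:
|px - cx| = |-2 - (-4)| = 2
|py - cy| = |1 - 1| = 0
|pz - cz| = |1 - 3| = 2
distance = (2+0+2)/2 = 4/2 = 2
radius = 1; distance != radius -> no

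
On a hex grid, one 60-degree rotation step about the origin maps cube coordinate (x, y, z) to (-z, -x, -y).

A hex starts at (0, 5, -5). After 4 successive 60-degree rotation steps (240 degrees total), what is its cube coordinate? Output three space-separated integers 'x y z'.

Start: (0, 5, -5)
Step 1: (0, 5, -5) -> (-(-5), -(0), -(5)) = (5, 0, -5)
Step 2: (5, 0, -5) -> (-(-5), -(5), -(0)) = (5, -5, 0)
Step 3: (5, -5, 0) -> (-(0), -(5), -(-5)) = (0, -5, 5)
Step 4: (0, -5, 5) -> (-(5), -(0), -(-5)) = (-5, 0, 5)

Answer: -5 0 5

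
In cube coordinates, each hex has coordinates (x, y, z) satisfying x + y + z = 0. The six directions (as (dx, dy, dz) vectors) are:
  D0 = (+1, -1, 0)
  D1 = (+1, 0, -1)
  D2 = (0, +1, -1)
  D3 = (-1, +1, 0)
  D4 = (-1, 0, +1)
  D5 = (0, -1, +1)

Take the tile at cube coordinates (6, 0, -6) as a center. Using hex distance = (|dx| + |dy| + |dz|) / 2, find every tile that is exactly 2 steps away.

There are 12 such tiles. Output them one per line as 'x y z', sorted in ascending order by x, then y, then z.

Walk ring at distance 2 from (6, 0, -6):
Start at center + D4*2 = (4, 0, -4)
  hex 0: (4, 0, -4)
  hex 1: (5, -1, -4)
  hex 2: (6, -2, -4)
  hex 3: (7, -2, -5)
  hex 4: (8, -2, -6)
  hex 5: (8, -1, -7)
  hex 6: (8, 0, -8)
  hex 7: (7, 1, -8)
  hex 8: (6, 2, -8)
  hex 9: (5, 2, -7)
  hex 10: (4, 2, -6)
  hex 11: (4, 1, -5)
Sorted: 12 hexes.

Answer: 4 0 -4
4 1 -5
4 2 -6
5 -1 -4
5 2 -7
6 -2 -4
6 2 -8
7 -2 -5
7 1 -8
8 -2 -6
8 -1 -7
8 0 -8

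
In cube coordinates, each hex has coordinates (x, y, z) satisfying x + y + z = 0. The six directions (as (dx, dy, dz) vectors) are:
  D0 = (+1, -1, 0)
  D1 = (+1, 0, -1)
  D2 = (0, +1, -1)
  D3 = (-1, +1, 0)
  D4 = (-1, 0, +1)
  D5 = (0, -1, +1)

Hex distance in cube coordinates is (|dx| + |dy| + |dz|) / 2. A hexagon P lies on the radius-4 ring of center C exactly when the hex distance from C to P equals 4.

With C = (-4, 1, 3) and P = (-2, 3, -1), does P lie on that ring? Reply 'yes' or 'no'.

Answer: yes

Derivation:
|px - cx| = |-2 - (-4)| = 2
|py - cy| = |3 - 1| = 2
|pz - cz| = |-1 - 3| = 4
distance = (2+2+4)/2 = 8/2 = 4
radius = 4; distance == radius -> yes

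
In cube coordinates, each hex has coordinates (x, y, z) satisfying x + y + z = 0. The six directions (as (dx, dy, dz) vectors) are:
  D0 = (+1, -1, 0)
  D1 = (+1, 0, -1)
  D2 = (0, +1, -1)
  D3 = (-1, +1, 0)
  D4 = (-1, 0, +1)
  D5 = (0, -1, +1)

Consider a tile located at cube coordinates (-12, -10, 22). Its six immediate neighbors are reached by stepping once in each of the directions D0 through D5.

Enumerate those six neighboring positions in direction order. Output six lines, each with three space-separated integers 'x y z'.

Answer: -11 -11 22
-11 -10 21
-12 -9 21
-13 -9 22
-13 -10 23
-12 -11 23

Derivation:
Center: (-12, -10, 22). Add each direction:
  D0: (-12, -10, 22) + (1, -1, 0) = (-11, -11, 22)
  D1: (-12, -10, 22) + (1, 0, -1) = (-11, -10, 21)
  D2: (-12, -10, 22) + (0, 1, -1) = (-12, -9, 21)
  D3: (-12, -10, 22) + (-1, 1, 0) = (-13, -9, 22)
  D4: (-12, -10, 22) + (-1, 0, 1) = (-13, -10, 23)
  D5: (-12, -10, 22) + (0, -1, 1) = (-12, -11, 23)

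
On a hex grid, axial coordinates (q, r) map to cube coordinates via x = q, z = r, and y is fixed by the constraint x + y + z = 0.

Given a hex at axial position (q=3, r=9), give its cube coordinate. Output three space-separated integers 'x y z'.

Answer: 3 -12 9

Derivation:
x = q = 3
z = r = 9
y = -x - z = -(3) - (9) = -12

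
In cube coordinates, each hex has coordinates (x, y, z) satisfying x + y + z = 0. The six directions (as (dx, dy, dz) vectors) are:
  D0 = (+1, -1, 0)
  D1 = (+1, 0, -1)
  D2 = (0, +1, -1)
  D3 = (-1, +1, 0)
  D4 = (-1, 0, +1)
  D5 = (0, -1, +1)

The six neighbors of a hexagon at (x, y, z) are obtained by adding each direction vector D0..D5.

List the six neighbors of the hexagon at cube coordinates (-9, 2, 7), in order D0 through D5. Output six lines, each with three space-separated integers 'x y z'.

Center: (-9, 2, 7). Add each direction:
  D0: (-9, 2, 7) + (1, -1, 0) = (-8, 1, 7)
  D1: (-9, 2, 7) + (1, 0, -1) = (-8, 2, 6)
  D2: (-9, 2, 7) + (0, 1, -1) = (-9, 3, 6)
  D3: (-9, 2, 7) + (-1, 1, 0) = (-10, 3, 7)
  D4: (-9, 2, 7) + (-1, 0, 1) = (-10, 2, 8)
  D5: (-9, 2, 7) + (0, -1, 1) = (-9, 1, 8)

Answer: -8 1 7
-8 2 6
-9 3 6
-10 3 7
-10 2 8
-9 1 8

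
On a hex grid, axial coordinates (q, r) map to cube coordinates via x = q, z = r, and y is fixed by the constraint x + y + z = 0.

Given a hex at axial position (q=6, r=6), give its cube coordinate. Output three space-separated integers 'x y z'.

x = q = 6
z = r = 6
y = -x - z = -(6) - (6) = -12

Answer: 6 -12 6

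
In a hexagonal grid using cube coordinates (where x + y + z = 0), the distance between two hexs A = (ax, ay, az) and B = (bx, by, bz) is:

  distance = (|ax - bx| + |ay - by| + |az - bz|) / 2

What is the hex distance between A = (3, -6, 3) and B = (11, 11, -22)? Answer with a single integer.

|ax - bx| = |3 - 11| = 8
|ay - by| = |-6 - 11| = 17
|az - bz| = |3 - (-22)| = 25
distance = (8 + 17 + 25) / 2 = 50 / 2 = 25

Answer: 25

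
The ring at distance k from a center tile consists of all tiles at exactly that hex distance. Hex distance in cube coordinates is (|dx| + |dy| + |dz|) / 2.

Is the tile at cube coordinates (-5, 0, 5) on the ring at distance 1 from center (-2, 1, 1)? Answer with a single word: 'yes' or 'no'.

|px - cx| = |-5 - (-2)| = 3
|py - cy| = |0 - 1| = 1
|pz - cz| = |5 - 1| = 4
distance = (3+1+4)/2 = 8/2 = 4
radius = 1; distance != radius -> no

Answer: no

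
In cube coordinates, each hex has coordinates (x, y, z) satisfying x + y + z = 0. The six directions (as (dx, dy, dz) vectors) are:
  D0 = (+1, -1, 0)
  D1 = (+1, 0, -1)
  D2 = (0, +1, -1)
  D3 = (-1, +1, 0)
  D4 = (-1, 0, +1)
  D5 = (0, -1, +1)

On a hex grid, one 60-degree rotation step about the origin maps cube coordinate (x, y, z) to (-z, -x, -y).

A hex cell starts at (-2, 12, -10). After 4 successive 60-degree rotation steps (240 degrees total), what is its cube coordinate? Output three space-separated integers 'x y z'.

Start: (-2, 12, -10)
Step 1: (-2, 12, -10) -> (-(-10), -(-2), -(12)) = (10, 2, -12)
Step 2: (10, 2, -12) -> (-(-12), -(10), -(2)) = (12, -10, -2)
Step 3: (12, -10, -2) -> (-(-2), -(12), -(-10)) = (2, -12, 10)
Step 4: (2, -12, 10) -> (-(10), -(2), -(-12)) = (-10, -2, 12)

Answer: -10 -2 12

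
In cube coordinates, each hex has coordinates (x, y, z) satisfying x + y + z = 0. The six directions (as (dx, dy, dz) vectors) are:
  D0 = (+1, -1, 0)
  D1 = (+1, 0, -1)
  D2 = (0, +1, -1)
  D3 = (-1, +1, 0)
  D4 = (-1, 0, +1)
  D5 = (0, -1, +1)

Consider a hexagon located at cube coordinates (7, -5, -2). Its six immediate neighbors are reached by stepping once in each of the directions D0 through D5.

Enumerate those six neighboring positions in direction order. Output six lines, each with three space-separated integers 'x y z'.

Center: (7, -5, -2). Add each direction:
  D0: (7, -5, -2) + (1, -1, 0) = (8, -6, -2)
  D1: (7, -5, -2) + (1, 0, -1) = (8, -5, -3)
  D2: (7, -5, -2) + (0, 1, -1) = (7, -4, -3)
  D3: (7, -5, -2) + (-1, 1, 0) = (6, -4, -2)
  D4: (7, -5, -2) + (-1, 0, 1) = (6, -5, -1)
  D5: (7, -5, -2) + (0, -1, 1) = (7, -6, -1)

Answer: 8 -6 -2
8 -5 -3
7 -4 -3
6 -4 -2
6 -5 -1
7 -6 -1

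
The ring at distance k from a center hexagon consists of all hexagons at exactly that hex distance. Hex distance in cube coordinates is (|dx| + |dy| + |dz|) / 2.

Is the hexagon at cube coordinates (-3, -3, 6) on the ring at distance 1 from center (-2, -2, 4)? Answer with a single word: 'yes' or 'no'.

Answer: no

Derivation:
|px - cx| = |-3 - (-2)| = 1
|py - cy| = |-3 - (-2)| = 1
|pz - cz| = |6 - 4| = 2
distance = (1+1+2)/2 = 4/2 = 2
radius = 1; distance != radius -> no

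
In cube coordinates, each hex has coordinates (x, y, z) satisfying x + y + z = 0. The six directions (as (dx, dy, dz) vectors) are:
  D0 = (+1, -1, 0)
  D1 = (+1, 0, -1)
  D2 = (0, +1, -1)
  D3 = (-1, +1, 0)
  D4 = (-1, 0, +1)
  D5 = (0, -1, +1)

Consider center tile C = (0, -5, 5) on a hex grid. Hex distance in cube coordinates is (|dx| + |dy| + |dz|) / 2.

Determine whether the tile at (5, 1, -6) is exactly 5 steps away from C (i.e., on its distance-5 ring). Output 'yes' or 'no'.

Answer: no

Derivation:
|px - cx| = |5 - 0| = 5
|py - cy| = |1 - (-5)| = 6
|pz - cz| = |-6 - 5| = 11
distance = (5+6+11)/2 = 22/2 = 11
radius = 5; distance != radius -> no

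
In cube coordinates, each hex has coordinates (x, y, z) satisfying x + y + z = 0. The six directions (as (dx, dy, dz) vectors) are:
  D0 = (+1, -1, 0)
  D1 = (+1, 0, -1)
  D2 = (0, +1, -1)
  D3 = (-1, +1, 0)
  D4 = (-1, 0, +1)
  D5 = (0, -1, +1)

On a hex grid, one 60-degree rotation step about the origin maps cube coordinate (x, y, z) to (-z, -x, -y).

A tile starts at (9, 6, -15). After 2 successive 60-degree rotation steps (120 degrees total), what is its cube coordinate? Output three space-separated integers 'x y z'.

Answer: 6 -15 9

Derivation:
Start: (9, 6, -15)
Step 1: (9, 6, -15) -> (-(-15), -(9), -(6)) = (15, -9, -6)
Step 2: (15, -9, -6) -> (-(-6), -(15), -(-9)) = (6, -15, 9)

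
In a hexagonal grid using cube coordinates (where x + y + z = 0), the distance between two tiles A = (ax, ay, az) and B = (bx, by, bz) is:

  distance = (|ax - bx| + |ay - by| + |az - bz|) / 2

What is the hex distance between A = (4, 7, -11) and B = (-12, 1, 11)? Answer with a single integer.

|ax - bx| = |4 - (-12)| = 16
|ay - by| = |7 - 1| = 6
|az - bz| = |-11 - 11| = 22
distance = (16 + 6 + 22) / 2 = 44 / 2 = 22

Answer: 22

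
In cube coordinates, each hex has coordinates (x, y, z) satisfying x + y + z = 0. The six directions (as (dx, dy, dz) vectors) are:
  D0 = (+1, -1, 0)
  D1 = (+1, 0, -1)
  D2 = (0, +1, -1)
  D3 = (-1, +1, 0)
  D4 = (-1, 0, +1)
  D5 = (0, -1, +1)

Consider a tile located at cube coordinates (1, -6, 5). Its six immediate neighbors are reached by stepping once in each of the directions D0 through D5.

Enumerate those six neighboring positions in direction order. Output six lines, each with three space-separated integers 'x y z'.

Answer: 2 -7 5
2 -6 4
1 -5 4
0 -5 5
0 -6 6
1 -7 6

Derivation:
Center: (1, -6, 5). Add each direction:
  D0: (1, -6, 5) + (1, -1, 0) = (2, -7, 5)
  D1: (1, -6, 5) + (1, 0, -1) = (2, -6, 4)
  D2: (1, -6, 5) + (0, 1, -1) = (1, -5, 4)
  D3: (1, -6, 5) + (-1, 1, 0) = (0, -5, 5)
  D4: (1, -6, 5) + (-1, 0, 1) = (0, -6, 6)
  D5: (1, -6, 5) + (0, -1, 1) = (1, -7, 6)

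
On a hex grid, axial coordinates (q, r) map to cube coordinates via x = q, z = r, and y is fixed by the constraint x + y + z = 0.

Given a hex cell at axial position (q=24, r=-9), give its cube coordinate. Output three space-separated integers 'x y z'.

Answer: 24 -15 -9

Derivation:
x = q = 24
z = r = -9
y = -x - z = -(24) - (-9) = -15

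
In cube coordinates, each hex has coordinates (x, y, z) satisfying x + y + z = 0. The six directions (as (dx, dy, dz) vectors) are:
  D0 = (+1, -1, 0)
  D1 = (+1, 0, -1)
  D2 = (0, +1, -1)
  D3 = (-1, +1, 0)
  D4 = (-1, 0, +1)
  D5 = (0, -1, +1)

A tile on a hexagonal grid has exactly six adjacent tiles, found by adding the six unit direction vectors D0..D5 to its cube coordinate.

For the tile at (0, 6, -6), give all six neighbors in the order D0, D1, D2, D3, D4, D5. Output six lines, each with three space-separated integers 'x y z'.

Center: (0, 6, -6). Add each direction:
  D0: (0, 6, -6) + (1, -1, 0) = (1, 5, -6)
  D1: (0, 6, -6) + (1, 0, -1) = (1, 6, -7)
  D2: (0, 6, -6) + (0, 1, -1) = (0, 7, -7)
  D3: (0, 6, -6) + (-1, 1, 0) = (-1, 7, -6)
  D4: (0, 6, -6) + (-1, 0, 1) = (-1, 6, -5)
  D5: (0, 6, -6) + (0, -1, 1) = (0, 5, -5)

Answer: 1 5 -6
1 6 -7
0 7 -7
-1 7 -6
-1 6 -5
0 5 -5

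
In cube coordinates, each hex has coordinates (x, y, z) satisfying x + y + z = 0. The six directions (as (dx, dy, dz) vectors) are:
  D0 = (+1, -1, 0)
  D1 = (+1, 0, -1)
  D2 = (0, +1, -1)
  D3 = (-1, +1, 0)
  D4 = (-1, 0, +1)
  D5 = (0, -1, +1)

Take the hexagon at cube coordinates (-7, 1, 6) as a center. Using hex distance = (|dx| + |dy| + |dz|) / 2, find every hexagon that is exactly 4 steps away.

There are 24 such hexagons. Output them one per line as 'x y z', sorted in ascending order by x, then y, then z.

Walk ring at distance 4 from (-7, 1, 6):
Start at center + D4*4 = (-11, 1, 10)
  hex 0: (-11, 1, 10)
  hex 1: (-10, 0, 10)
  hex 2: (-9, -1, 10)
  hex 3: (-8, -2, 10)
  hex 4: (-7, -3, 10)
  hex 5: (-6, -3, 9)
  hex 6: (-5, -3, 8)
  hex 7: (-4, -3, 7)
  hex 8: (-3, -3, 6)
  hex 9: (-3, -2, 5)
  hex 10: (-3, -1, 4)
  hex 11: (-3, 0, 3)
  hex 12: (-3, 1, 2)
  hex 13: (-4, 2, 2)
  hex 14: (-5, 3, 2)
  hex 15: (-6, 4, 2)
  hex 16: (-7, 5, 2)
  hex 17: (-8, 5, 3)
  hex 18: (-9, 5, 4)
  hex 19: (-10, 5, 5)
  hex 20: (-11, 5, 6)
  hex 21: (-11, 4, 7)
  hex 22: (-11, 3, 8)
  hex 23: (-11, 2, 9)
Sorted: 24 hexes.

Answer: -11 1 10
-11 2 9
-11 3 8
-11 4 7
-11 5 6
-10 0 10
-10 5 5
-9 -1 10
-9 5 4
-8 -2 10
-8 5 3
-7 -3 10
-7 5 2
-6 -3 9
-6 4 2
-5 -3 8
-5 3 2
-4 -3 7
-4 2 2
-3 -3 6
-3 -2 5
-3 -1 4
-3 0 3
-3 1 2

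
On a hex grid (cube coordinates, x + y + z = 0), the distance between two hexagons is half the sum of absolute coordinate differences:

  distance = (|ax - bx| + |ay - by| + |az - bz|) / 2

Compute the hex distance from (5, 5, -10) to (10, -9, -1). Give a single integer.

|ax - bx| = |5 - 10| = 5
|ay - by| = |5 - (-9)| = 14
|az - bz| = |-10 - (-1)| = 9
distance = (5 + 14 + 9) / 2 = 28 / 2 = 14

Answer: 14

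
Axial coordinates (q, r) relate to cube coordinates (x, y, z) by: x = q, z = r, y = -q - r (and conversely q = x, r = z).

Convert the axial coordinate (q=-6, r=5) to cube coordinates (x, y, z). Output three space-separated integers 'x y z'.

Answer: -6 1 5

Derivation:
x = q = -6
z = r = 5
y = -x - z = -(-6) - (5) = 1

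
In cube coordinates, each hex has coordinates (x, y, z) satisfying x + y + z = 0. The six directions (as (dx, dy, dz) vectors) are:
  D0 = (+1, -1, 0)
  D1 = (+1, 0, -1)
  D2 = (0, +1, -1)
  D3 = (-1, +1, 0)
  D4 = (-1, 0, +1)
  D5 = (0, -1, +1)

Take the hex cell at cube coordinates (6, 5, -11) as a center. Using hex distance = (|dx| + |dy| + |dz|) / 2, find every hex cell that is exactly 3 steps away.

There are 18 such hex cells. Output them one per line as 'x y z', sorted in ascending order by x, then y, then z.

Answer: 3 5 -8
3 6 -9
3 7 -10
3 8 -11
4 4 -8
4 8 -12
5 3 -8
5 8 -13
6 2 -8
6 8 -14
7 2 -9
7 7 -14
8 2 -10
8 6 -14
9 2 -11
9 3 -12
9 4 -13
9 5 -14

Derivation:
Walk ring at distance 3 from (6, 5, -11):
Start at center + D4*3 = (3, 5, -8)
  hex 0: (3, 5, -8)
  hex 1: (4, 4, -8)
  hex 2: (5, 3, -8)
  hex 3: (6, 2, -8)
  hex 4: (7, 2, -9)
  hex 5: (8, 2, -10)
  hex 6: (9, 2, -11)
  hex 7: (9, 3, -12)
  hex 8: (9, 4, -13)
  hex 9: (9, 5, -14)
  hex 10: (8, 6, -14)
  hex 11: (7, 7, -14)
  hex 12: (6, 8, -14)
  hex 13: (5, 8, -13)
  hex 14: (4, 8, -12)
  hex 15: (3, 8, -11)
  hex 16: (3, 7, -10)
  hex 17: (3, 6, -9)
Sorted: 18 hexes.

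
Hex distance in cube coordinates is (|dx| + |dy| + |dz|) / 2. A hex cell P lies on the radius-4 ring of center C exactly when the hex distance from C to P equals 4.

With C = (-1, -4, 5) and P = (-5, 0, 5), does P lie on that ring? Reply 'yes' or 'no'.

|px - cx| = |-5 - (-1)| = 4
|py - cy| = |0 - (-4)| = 4
|pz - cz| = |5 - 5| = 0
distance = (4+4+0)/2 = 8/2 = 4
radius = 4; distance == radius -> yes

Answer: yes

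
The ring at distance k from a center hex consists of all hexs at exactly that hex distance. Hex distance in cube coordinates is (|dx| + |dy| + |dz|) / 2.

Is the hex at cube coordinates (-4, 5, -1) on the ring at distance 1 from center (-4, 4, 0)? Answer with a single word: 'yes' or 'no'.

Answer: yes

Derivation:
|px - cx| = |-4 - (-4)| = 0
|py - cy| = |5 - 4| = 1
|pz - cz| = |-1 - 0| = 1
distance = (0+1+1)/2 = 2/2 = 1
radius = 1; distance == radius -> yes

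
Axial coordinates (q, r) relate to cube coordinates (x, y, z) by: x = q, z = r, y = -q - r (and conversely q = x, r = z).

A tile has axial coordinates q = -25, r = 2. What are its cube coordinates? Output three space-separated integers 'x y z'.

x = q = -25
z = r = 2
y = -x - z = -(-25) - (2) = 23

Answer: -25 23 2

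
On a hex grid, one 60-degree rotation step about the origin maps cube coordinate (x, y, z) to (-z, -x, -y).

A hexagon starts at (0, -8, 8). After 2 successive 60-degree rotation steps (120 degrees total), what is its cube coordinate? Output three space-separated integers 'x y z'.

Answer: -8 8 0

Derivation:
Start: (0, -8, 8)
Step 1: (0, -8, 8) -> (-(8), -(0), -(-8)) = (-8, 0, 8)
Step 2: (-8, 0, 8) -> (-(8), -(-8), -(0)) = (-8, 8, 0)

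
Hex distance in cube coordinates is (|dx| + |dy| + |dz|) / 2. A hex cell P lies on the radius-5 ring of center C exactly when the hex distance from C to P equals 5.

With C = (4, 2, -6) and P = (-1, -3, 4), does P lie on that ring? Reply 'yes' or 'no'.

Answer: no

Derivation:
|px - cx| = |-1 - 4| = 5
|py - cy| = |-3 - 2| = 5
|pz - cz| = |4 - (-6)| = 10
distance = (5+5+10)/2 = 20/2 = 10
radius = 5; distance != radius -> no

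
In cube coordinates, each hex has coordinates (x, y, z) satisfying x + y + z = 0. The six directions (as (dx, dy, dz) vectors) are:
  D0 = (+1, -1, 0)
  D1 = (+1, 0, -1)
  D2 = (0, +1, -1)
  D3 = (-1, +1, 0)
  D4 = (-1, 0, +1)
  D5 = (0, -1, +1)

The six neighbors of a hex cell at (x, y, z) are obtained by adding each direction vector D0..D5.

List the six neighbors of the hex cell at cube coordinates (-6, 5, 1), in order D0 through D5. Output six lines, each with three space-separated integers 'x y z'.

Answer: -5 4 1
-5 5 0
-6 6 0
-7 6 1
-7 5 2
-6 4 2

Derivation:
Center: (-6, 5, 1). Add each direction:
  D0: (-6, 5, 1) + (1, -1, 0) = (-5, 4, 1)
  D1: (-6, 5, 1) + (1, 0, -1) = (-5, 5, 0)
  D2: (-6, 5, 1) + (0, 1, -1) = (-6, 6, 0)
  D3: (-6, 5, 1) + (-1, 1, 0) = (-7, 6, 1)
  D4: (-6, 5, 1) + (-1, 0, 1) = (-7, 5, 2)
  D5: (-6, 5, 1) + (0, -1, 1) = (-6, 4, 2)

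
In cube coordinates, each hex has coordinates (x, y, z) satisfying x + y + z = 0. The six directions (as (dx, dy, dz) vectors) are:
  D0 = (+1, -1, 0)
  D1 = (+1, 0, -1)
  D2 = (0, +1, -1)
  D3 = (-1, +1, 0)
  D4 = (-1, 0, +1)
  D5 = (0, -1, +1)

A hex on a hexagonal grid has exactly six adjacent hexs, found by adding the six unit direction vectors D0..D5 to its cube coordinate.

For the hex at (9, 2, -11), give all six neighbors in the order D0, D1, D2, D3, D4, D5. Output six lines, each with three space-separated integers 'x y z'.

Answer: 10 1 -11
10 2 -12
9 3 -12
8 3 -11
8 2 -10
9 1 -10

Derivation:
Center: (9, 2, -11). Add each direction:
  D0: (9, 2, -11) + (1, -1, 0) = (10, 1, -11)
  D1: (9, 2, -11) + (1, 0, -1) = (10, 2, -12)
  D2: (9, 2, -11) + (0, 1, -1) = (9, 3, -12)
  D3: (9, 2, -11) + (-1, 1, 0) = (8, 3, -11)
  D4: (9, 2, -11) + (-1, 0, 1) = (8, 2, -10)
  D5: (9, 2, -11) + (0, -1, 1) = (9, 1, -10)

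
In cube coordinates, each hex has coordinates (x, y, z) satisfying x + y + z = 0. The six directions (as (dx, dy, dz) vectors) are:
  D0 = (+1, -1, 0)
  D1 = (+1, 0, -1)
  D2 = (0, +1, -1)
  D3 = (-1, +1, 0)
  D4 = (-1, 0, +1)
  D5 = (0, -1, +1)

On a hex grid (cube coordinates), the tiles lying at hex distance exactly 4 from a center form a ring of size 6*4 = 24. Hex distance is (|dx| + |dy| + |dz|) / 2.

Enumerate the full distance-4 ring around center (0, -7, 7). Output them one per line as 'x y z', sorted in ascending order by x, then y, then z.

Walk ring at distance 4 from (0, -7, 7):
Start at center + D4*4 = (-4, -7, 11)
  hex 0: (-4, -7, 11)
  hex 1: (-3, -8, 11)
  hex 2: (-2, -9, 11)
  hex 3: (-1, -10, 11)
  hex 4: (0, -11, 11)
  hex 5: (1, -11, 10)
  hex 6: (2, -11, 9)
  hex 7: (3, -11, 8)
  hex 8: (4, -11, 7)
  hex 9: (4, -10, 6)
  hex 10: (4, -9, 5)
  hex 11: (4, -8, 4)
  hex 12: (4, -7, 3)
  hex 13: (3, -6, 3)
  hex 14: (2, -5, 3)
  hex 15: (1, -4, 3)
  hex 16: (0, -3, 3)
  hex 17: (-1, -3, 4)
  hex 18: (-2, -3, 5)
  hex 19: (-3, -3, 6)
  hex 20: (-4, -3, 7)
  hex 21: (-4, -4, 8)
  hex 22: (-4, -5, 9)
  hex 23: (-4, -6, 10)
Sorted: 24 hexes.

Answer: -4 -7 11
-4 -6 10
-4 -5 9
-4 -4 8
-4 -3 7
-3 -8 11
-3 -3 6
-2 -9 11
-2 -3 5
-1 -10 11
-1 -3 4
0 -11 11
0 -3 3
1 -11 10
1 -4 3
2 -11 9
2 -5 3
3 -11 8
3 -6 3
4 -11 7
4 -10 6
4 -9 5
4 -8 4
4 -7 3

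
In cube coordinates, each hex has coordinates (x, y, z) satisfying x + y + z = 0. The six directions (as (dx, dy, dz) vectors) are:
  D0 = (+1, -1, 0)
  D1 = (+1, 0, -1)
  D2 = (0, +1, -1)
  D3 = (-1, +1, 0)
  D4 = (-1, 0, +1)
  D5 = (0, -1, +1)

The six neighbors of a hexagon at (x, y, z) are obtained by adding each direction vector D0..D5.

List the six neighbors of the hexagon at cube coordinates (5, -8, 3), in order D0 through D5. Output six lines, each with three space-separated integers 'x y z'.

Answer: 6 -9 3
6 -8 2
5 -7 2
4 -7 3
4 -8 4
5 -9 4

Derivation:
Center: (5, -8, 3). Add each direction:
  D0: (5, -8, 3) + (1, -1, 0) = (6, -9, 3)
  D1: (5, -8, 3) + (1, 0, -1) = (6, -8, 2)
  D2: (5, -8, 3) + (0, 1, -1) = (5, -7, 2)
  D3: (5, -8, 3) + (-1, 1, 0) = (4, -7, 3)
  D4: (5, -8, 3) + (-1, 0, 1) = (4, -8, 4)
  D5: (5, -8, 3) + (0, -1, 1) = (5, -9, 4)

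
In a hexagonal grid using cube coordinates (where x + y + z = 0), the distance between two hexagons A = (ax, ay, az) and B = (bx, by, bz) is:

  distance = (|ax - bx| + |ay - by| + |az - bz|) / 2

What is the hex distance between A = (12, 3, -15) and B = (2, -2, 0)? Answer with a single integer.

Answer: 15

Derivation:
|ax - bx| = |12 - 2| = 10
|ay - by| = |3 - (-2)| = 5
|az - bz| = |-15 - 0| = 15
distance = (10 + 5 + 15) / 2 = 30 / 2 = 15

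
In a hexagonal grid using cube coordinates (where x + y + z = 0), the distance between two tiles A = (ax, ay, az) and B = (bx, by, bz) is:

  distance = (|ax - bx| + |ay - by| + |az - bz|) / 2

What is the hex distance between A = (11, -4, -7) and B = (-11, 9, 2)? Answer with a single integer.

|ax - bx| = |11 - (-11)| = 22
|ay - by| = |-4 - 9| = 13
|az - bz| = |-7 - 2| = 9
distance = (22 + 13 + 9) / 2 = 44 / 2 = 22

Answer: 22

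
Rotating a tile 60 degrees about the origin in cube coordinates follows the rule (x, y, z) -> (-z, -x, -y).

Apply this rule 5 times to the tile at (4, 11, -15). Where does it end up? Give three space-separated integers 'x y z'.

Answer: -11 15 -4

Derivation:
Start: (4, 11, -15)
Step 1: (4, 11, -15) -> (-(-15), -(4), -(11)) = (15, -4, -11)
Step 2: (15, -4, -11) -> (-(-11), -(15), -(-4)) = (11, -15, 4)
Step 3: (11, -15, 4) -> (-(4), -(11), -(-15)) = (-4, -11, 15)
Step 4: (-4, -11, 15) -> (-(15), -(-4), -(-11)) = (-15, 4, 11)
Step 5: (-15, 4, 11) -> (-(11), -(-15), -(4)) = (-11, 15, -4)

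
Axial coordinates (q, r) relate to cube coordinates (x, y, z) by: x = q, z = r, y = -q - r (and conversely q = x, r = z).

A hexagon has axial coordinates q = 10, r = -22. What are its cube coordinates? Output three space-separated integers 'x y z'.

Answer: 10 12 -22

Derivation:
x = q = 10
z = r = -22
y = -x - z = -(10) - (-22) = 12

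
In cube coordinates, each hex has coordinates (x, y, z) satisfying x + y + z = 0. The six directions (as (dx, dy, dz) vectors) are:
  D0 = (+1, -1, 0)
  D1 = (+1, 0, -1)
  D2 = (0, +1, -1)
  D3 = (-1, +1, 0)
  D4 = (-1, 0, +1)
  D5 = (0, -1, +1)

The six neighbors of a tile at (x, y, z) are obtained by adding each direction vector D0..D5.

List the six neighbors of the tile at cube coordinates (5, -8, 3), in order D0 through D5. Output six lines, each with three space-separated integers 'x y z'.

Center: (5, -8, 3). Add each direction:
  D0: (5, -8, 3) + (1, -1, 0) = (6, -9, 3)
  D1: (5, -8, 3) + (1, 0, -1) = (6, -8, 2)
  D2: (5, -8, 3) + (0, 1, -1) = (5, -7, 2)
  D3: (5, -8, 3) + (-1, 1, 0) = (4, -7, 3)
  D4: (5, -8, 3) + (-1, 0, 1) = (4, -8, 4)
  D5: (5, -8, 3) + (0, -1, 1) = (5, -9, 4)

Answer: 6 -9 3
6 -8 2
5 -7 2
4 -7 3
4 -8 4
5 -9 4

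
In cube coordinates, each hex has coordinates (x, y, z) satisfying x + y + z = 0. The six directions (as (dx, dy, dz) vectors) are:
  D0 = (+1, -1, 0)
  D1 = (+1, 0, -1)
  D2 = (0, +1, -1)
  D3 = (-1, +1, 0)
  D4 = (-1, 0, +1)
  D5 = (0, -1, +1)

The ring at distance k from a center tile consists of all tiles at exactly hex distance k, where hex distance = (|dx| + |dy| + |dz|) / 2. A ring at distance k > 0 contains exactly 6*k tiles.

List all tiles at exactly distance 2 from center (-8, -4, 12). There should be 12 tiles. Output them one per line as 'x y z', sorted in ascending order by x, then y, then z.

Walk ring at distance 2 from (-8, -4, 12):
Start at center + D4*2 = (-10, -4, 14)
  hex 0: (-10, -4, 14)
  hex 1: (-9, -5, 14)
  hex 2: (-8, -6, 14)
  hex 3: (-7, -6, 13)
  hex 4: (-6, -6, 12)
  hex 5: (-6, -5, 11)
  hex 6: (-6, -4, 10)
  hex 7: (-7, -3, 10)
  hex 8: (-8, -2, 10)
  hex 9: (-9, -2, 11)
  hex 10: (-10, -2, 12)
  hex 11: (-10, -3, 13)
Sorted: 12 hexes.

Answer: -10 -4 14
-10 -3 13
-10 -2 12
-9 -5 14
-9 -2 11
-8 -6 14
-8 -2 10
-7 -6 13
-7 -3 10
-6 -6 12
-6 -5 11
-6 -4 10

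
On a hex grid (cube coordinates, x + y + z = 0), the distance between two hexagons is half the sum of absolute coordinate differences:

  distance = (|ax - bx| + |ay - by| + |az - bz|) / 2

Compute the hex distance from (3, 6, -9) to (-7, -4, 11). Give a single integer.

|ax - bx| = |3 - (-7)| = 10
|ay - by| = |6 - (-4)| = 10
|az - bz| = |-9 - 11| = 20
distance = (10 + 10 + 20) / 2 = 40 / 2 = 20

Answer: 20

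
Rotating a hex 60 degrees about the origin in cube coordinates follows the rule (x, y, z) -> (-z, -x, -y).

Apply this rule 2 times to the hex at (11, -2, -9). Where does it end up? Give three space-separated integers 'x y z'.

Answer: -2 -9 11

Derivation:
Start: (11, -2, -9)
Step 1: (11, -2, -9) -> (-(-9), -(11), -(-2)) = (9, -11, 2)
Step 2: (9, -11, 2) -> (-(2), -(9), -(-11)) = (-2, -9, 11)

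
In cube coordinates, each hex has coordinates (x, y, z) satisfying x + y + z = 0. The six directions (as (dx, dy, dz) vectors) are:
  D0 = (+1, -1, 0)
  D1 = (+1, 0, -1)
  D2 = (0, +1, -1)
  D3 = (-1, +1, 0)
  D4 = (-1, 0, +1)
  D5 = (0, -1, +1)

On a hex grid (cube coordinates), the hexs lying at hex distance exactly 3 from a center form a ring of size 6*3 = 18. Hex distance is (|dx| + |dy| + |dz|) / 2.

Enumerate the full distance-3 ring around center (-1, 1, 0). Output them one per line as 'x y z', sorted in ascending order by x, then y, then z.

Walk ring at distance 3 from (-1, 1, 0):
Start at center + D4*3 = (-4, 1, 3)
  hex 0: (-4, 1, 3)
  hex 1: (-3, 0, 3)
  hex 2: (-2, -1, 3)
  hex 3: (-1, -2, 3)
  hex 4: (0, -2, 2)
  hex 5: (1, -2, 1)
  hex 6: (2, -2, 0)
  hex 7: (2, -1, -1)
  hex 8: (2, 0, -2)
  hex 9: (2, 1, -3)
  hex 10: (1, 2, -3)
  hex 11: (0, 3, -3)
  hex 12: (-1, 4, -3)
  hex 13: (-2, 4, -2)
  hex 14: (-3, 4, -1)
  hex 15: (-4, 4, 0)
  hex 16: (-4, 3, 1)
  hex 17: (-4, 2, 2)
Sorted: 18 hexes.

Answer: -4 1 3
-4 2 2
-4 3 1
-4 4 0
-3 0 3
-3 4 -1
-2 -1 3
-2 4 -2
-1 -2 3
-1 4 -3
0 -2 2
0 3 -3
1 -2 1
1 2 -3
2 -2 0
2 -1 -1
2 0 -2
2 1 -3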